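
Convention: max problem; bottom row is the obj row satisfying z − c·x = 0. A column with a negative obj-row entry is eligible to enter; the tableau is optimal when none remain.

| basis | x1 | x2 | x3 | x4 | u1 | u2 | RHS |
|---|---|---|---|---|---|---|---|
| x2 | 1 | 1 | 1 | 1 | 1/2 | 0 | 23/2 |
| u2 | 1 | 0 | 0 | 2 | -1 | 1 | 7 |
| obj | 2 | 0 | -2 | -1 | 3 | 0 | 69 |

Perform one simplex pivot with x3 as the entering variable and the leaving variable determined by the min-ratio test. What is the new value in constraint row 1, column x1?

Ratio test on column x3 — row 1: (23/2)/1 = 23/2; row 2: entry 0 ≤ 0. Minimum is 23/2 at row 1 (x2 leaves); pivot element 1.
Divide row 1 by 1; eliminate column x3 from the other rows.
In the new row 1, the x1 entry is the old entry divided by the pivot: 1/1 = 1.

1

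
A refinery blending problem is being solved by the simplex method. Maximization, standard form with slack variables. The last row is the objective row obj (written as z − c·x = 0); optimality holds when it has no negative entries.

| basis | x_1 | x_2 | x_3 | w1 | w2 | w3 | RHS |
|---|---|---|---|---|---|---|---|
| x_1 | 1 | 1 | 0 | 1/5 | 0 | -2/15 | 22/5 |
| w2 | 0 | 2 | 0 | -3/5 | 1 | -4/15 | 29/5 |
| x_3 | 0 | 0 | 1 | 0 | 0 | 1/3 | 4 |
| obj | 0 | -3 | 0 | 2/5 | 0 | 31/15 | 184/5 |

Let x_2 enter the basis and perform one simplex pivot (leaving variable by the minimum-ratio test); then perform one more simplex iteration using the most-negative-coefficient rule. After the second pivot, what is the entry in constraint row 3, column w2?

Ratio test on column x_2 — row 1: (22/5)/1 = 22/5; row 2: (29/5)/2 = 29/10; row 3: entry 0 ≤ 0. Minimum is 29/10 at row 2 (w2 leaves); pivot element 2.
Divide row 2 by 2; eliminate column x_2 from the other rows.
Second iteration: most negative obj-row entry is -1/2 in column w1, so w1 enters.
Ratio test on column w1 — row 1: (3/2)/(1/2) = 3; row 2: entry -3/10 ≤ 0; row 3: entry 0 ≤ 0. Minimum is 3 at row 1 (x_1 leaves); pivot element 1/2.
Divide row 1 by 1/2; eliminate column w1 from the other rows.
After both pivots, the entry at constraint row 3, column w2 is 0.

0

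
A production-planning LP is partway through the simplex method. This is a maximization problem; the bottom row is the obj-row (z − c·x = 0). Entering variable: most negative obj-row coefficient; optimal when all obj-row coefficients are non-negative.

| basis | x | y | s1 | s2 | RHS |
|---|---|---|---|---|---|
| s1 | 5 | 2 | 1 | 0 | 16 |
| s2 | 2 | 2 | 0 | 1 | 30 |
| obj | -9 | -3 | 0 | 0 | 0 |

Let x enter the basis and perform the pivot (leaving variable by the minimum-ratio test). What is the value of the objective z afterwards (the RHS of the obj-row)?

Ratio test on column x — row 1: 16/5 = 16/5; row 2: 30/2 = 15. Minimum is 16/5 at row 1 (s1 leaves); pivot element 5.
Pivot on row 1; the obj-row RHS becomes 0 − (-9)·(16/5) = 144/5.

144/5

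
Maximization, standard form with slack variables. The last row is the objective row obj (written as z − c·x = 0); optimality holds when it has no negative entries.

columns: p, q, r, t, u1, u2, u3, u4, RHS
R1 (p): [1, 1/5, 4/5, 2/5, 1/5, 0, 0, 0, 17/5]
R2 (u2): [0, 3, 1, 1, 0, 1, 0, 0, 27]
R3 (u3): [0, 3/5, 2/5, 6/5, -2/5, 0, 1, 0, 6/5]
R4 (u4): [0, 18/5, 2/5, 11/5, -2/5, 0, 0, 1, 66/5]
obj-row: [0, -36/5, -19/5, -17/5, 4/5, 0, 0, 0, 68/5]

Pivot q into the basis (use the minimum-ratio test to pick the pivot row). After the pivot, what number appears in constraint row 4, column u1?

2

Ratio test on column q — row 1: (17/5)/(1/5) = 17; row 2: 27/3 = 9; row 3: (6/5)/(3/5) = 2; row 4: (66/5)/(18/5) = 11/3. Minimum is 2 at row 3 (u3 leaves); pivot element 3/5.
Divide row 3 by 3/5; eliminate column q from the other rows.
Row 4 update in column u1: -2/5 − (18/5)·(-2/3) = 2.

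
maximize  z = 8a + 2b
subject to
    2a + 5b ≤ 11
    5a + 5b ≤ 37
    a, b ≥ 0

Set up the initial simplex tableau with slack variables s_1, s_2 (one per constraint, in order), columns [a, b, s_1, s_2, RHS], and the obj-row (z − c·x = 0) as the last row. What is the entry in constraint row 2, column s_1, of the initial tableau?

Slack s_1 belongs to constraint 1; its column is the unit vector e_1, so the entry in row 2 is 0.

0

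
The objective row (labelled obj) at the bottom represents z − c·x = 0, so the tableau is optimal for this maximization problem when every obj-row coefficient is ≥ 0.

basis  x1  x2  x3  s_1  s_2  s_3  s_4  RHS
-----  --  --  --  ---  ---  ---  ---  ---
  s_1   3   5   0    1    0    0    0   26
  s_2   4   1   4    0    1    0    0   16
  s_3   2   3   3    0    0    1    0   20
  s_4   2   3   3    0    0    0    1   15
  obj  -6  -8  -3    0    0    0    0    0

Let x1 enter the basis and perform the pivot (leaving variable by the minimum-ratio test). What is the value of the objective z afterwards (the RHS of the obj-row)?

24

Ratio test on column x1 — row 1: 26/3 = 26/3; row 2: 16/4 = 4; row 3: 20/2 = 10; row 4: 15/2 = 15/2. Minimum is 4 at row 2 (s_2 leaves); pivot element 4.
Pivot on row 2; the obj-row RHS becomes 0 − (-6)·4 = 24.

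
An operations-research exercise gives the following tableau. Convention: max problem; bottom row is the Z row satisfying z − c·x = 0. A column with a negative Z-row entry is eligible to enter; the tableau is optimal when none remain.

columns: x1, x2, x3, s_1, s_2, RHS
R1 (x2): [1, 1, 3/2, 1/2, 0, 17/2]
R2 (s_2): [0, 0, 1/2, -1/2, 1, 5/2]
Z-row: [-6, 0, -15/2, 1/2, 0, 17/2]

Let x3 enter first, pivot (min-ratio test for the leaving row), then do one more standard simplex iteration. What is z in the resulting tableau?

Ratio test on column x3 — row 1: (17/2)/(3/2) = 17/3; row 2: (5/2)/(1/2) = 5. Minimum is 5 at row 2 (s_2 leaves); pivot element 1/2.
Pivot on row 2; the Z-row RHS becomes 17/2 − (-15/2)·5 = 46.
Next entering variable (most negative Z-row entry -7): s_1.
Ratio test on column s_1 — row 1: 1/2 = 1/2; row 2: entry -1 ≤ 0. Minimum is 1/2 at row 1 (x2 leaves); pivot element 2.
After the second pivot the Z-row RHS is 46 − (-7)·(1/2) = 99/2.

99/2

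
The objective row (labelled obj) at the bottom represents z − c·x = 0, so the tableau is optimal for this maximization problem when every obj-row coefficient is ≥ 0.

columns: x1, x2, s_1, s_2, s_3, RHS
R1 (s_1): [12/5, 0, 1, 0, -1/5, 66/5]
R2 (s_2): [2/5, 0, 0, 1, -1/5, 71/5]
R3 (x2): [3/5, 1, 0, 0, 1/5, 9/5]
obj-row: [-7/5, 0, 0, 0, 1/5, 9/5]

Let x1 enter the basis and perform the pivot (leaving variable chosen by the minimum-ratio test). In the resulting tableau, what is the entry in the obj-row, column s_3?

2/3

Ratio test on column x1 — row 1: (66/5)/(12/5) = 11/2; row 2: (71/5)/(2/5) = 71/2; row 3: (9/5)/(3/5) = 3. Minimum is 3 at row 3 (x2 leaves); pivot element 3/5.
Divide row 3 by 3/5; eliminate column x1 from the other rows.
obj-row update in column s_3: 1/5 − (-7/5)·(1/3) = 2/3.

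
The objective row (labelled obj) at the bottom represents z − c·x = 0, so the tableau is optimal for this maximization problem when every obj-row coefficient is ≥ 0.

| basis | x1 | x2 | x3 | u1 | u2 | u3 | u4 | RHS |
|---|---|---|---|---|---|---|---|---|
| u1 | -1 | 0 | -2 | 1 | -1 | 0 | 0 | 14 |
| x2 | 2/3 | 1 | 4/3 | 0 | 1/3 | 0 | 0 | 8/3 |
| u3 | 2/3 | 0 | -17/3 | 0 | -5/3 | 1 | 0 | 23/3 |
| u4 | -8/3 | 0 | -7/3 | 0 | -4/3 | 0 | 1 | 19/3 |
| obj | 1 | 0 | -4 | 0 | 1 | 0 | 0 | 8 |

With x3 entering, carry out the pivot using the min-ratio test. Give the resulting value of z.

16

Ratio test on column x3 — row 1: entry -2 ≤ 0; row 2: (8/3)/(4/3) = 2; row 3: entry -17/3 ≤ 0; row 4: entry -7/3 ≤ 0. Minimum is 2 at row 2 (x2 leaves); pivot element 4/3.
Pivot on row 2; the obj-row RHS becomes 8 − (-4)·2 = 16.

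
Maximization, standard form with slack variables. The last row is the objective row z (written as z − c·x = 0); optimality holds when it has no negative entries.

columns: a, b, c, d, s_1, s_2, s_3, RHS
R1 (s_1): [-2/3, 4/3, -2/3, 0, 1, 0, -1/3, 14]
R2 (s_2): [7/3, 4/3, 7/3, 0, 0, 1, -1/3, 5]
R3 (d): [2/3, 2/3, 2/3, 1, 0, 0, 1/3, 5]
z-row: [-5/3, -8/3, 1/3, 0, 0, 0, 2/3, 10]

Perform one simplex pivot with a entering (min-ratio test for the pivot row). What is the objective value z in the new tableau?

95/7

Ratio test on column a — row 1: entry -2/3 ≤ 0; row 2: 5/(7/3) = 15/7; row 3: 5/(2/3) = 15/2. Minimum is 15/7 at row 2 (s_2 leaves); pivot element 7/3.
Pivot on row 2; the z-row RHS becomes 10 − (-5/3)·(15/7) = 95/7.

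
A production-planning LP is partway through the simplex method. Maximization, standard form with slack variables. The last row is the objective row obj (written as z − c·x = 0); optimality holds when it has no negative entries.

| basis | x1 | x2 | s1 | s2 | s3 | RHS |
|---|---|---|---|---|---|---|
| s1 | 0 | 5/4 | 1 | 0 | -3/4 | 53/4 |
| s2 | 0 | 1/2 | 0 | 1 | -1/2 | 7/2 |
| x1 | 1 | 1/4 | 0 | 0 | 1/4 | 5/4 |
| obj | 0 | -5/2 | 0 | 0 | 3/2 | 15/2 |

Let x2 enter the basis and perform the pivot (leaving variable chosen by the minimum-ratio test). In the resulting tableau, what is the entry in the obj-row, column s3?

Ratio test on column x2 — row 1: (53/4)/(5/4) = 53/5; row 2: (7/2)/(1/2) = 7; row 3: (5/4)/(1/4) = 5. Minimum is 5 at row 3 (x1 leaves); pivot element 1/4.
Divide row 3 by 1/4; eliminate column x2 from the other rows.
obj-row update in column s3: 3/2 − (-5/2)·1 = 4.

4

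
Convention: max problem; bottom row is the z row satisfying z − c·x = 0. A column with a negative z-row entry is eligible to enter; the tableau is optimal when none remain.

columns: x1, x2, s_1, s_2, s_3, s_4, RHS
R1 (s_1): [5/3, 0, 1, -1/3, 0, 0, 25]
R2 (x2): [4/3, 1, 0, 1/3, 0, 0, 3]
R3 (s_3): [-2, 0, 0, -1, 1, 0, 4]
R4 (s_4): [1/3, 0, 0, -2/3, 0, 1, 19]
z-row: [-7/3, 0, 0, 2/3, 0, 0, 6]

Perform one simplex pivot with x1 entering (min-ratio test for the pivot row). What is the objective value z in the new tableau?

Ratio test on column x1 — row 1: 25/(5/3) = 15; row 2: 3/(4/3) = 9/4; row 3: entry -2 ≤ 0; row 4: 19/(1/3) = 57. Minimum is 9/4 at row 2 (x2 leaves); pivot element 4/3.
Pivot on row 2; the z-row RHS becomes 6 − (-7/3)·(9/4) = 45/4.

45/4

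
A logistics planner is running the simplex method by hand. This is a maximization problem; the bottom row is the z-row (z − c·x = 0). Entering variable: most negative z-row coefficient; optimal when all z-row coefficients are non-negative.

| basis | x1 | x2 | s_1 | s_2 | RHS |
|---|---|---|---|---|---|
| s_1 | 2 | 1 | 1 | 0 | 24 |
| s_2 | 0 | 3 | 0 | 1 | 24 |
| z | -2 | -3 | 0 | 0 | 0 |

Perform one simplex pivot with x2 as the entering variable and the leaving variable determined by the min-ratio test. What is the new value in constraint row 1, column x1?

2

Ratio test on column x2 — row 1: 24/1 = 24; row 2: 24/3 = 8. Minimum is 8 at row 2 (s_2 leaves); pivot element 3.
Divide row 2 by 3; eliminate column x2 from the other rows.
Row 1 update in column x1: 2 − 1·0 = 2.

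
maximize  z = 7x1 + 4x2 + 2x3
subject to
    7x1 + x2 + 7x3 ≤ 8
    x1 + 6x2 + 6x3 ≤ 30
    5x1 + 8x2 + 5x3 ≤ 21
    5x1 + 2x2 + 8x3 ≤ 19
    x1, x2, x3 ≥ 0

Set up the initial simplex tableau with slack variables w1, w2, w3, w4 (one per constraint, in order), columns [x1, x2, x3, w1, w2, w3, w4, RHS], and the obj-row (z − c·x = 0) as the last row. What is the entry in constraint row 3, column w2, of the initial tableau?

0

Slack w2 belongs to constraint 2; its column is the unit vector e_2, so the entry in row 3 is 0.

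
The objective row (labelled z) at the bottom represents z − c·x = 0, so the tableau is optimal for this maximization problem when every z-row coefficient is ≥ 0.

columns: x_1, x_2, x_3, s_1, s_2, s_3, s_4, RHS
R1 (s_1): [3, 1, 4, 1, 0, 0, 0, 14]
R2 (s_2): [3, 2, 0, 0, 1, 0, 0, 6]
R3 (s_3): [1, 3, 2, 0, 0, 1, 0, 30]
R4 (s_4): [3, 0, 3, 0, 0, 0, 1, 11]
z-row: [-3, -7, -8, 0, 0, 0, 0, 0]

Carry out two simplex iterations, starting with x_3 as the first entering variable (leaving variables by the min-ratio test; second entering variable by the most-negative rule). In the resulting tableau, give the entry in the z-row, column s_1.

Ratio test on column x_3 — row 1: 14/4 = 7/2; row 2: entry 0 ≤ 0; row 3: 30/2 = 15; row 4: 11/3 = 11/3. Minimum is 7/2 at row 1 (s_1 leaves); pivot element 4.
Divide row 1 by 4; eliminate column x_3 from the other rows.
Second iteration: most negative z-row entry is -5 in column x_2, so x_2 enters.
Ratio test on column x_2 — row 1: (7/2)/(1/4) = 14; row 2: 6/2 = 3; row 3: 23/(5/2) = 46/5; row 4: entry -3/4 ≤ 0. Minimum is 3 at row 2 (s_2 leaves); pivot element 2.
Divide row 2 by 2; eliminate column x_2 from the other rows.
After both pivots, the entry at the z-row, column s_1 is 2.

2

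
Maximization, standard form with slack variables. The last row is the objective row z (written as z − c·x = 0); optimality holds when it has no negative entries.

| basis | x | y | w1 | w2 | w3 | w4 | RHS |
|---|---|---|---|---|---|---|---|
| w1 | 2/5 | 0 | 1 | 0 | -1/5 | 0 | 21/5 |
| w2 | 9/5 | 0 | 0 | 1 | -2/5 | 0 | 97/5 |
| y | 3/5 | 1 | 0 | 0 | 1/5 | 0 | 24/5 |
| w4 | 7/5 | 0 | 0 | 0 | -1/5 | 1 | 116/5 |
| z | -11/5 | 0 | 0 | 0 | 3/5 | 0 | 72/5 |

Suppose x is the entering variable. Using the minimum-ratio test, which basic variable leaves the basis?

y

Column x entries and ratios — w1: (21/5)/(2/5) = 21/2; w2: (97/5)/(9/5) = 97/9; y: (24/5)/(3/5) = 8; w4: (116/5)/(7/5) = 116/7.
Smallest ratio is 8 in the row of y, so y leaves.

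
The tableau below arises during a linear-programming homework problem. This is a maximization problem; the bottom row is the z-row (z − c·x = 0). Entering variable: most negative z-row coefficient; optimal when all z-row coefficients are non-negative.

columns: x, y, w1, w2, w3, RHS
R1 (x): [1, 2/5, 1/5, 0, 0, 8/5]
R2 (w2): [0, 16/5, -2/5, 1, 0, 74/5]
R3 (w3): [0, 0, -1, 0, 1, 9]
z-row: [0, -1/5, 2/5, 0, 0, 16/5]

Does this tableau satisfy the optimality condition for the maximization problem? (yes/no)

no

The z-row has a negative entry -1/5 in column y, so it is not optimal.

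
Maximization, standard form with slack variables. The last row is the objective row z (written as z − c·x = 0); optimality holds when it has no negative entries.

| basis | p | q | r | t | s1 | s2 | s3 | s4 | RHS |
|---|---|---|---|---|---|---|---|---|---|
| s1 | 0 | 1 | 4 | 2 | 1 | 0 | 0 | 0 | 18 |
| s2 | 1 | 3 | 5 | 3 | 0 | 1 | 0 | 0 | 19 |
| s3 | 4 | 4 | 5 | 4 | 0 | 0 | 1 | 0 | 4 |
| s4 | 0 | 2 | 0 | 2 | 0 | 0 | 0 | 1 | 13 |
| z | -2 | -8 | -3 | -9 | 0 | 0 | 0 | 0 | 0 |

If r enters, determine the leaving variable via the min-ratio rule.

s3

Column r entries and ratios — s1: 18/4 = 9/2; s2: 19/5 = 19/5; s3: 4/5 = 4/5; s4: 0 ≤ 0, skip.
Smallest ratio is 4/5 in the row of s3, so s3 leaves.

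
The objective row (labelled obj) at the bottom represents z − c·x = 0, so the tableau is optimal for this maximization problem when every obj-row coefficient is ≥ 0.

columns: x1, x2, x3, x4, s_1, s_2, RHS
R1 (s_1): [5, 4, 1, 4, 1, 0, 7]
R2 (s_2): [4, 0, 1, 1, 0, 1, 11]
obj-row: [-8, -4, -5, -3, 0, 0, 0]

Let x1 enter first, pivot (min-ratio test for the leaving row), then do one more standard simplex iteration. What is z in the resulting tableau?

35

Ratio test on column x1 — row 1: 7/5 = 7/5; row 2: 11/4 = 11/4. Minimum is 7/5 at row 1 (s_1 leaves); pivot element 5.
Pivot on row 1; the obj-row RHS becomes 0 − (-8)·(7/5) = 56/5.
Next entering variable (most negative obj-row entry -17/5): x3.
Ratio test on column x3 — row 1: (7/5)/(1/5) = 7; row 2: (27/5)/(1/5) = 27. Minimum is 7 at row 1 (x1 leaves); pivot element 1/5.
After the second pivot the obj-row RHS is 56/5 − (-17/5)·7 = 35.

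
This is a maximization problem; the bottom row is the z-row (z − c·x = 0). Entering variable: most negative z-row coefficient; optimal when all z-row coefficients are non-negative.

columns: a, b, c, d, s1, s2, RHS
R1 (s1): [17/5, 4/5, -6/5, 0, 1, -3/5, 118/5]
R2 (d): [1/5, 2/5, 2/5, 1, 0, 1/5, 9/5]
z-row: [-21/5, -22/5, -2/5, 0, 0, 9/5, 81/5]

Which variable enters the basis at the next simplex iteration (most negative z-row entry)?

b

Negative z-row entries: a: -21/5, b: -22/5, c: -2/5.
The most negative is -22/5 in column b, so b enters.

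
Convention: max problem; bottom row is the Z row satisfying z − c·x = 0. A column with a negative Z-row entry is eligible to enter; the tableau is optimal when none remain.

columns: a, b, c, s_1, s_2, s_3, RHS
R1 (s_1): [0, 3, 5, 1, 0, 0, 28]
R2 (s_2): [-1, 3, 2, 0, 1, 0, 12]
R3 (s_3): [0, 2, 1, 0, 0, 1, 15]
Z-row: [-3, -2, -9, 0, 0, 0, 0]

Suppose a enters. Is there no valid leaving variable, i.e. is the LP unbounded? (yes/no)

Every constraint-row entry in column a is ≤ 0, so increasing a is unbounded.

yes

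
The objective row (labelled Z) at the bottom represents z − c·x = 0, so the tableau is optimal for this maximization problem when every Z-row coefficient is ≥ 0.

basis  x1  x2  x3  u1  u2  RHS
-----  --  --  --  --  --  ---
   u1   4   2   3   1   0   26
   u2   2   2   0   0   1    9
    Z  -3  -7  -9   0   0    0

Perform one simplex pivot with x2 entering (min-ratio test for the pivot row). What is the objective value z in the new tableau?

Ratio test on column x2 — row 1: 26/2 = 13; row 2: 9/2 = 9/2. Minimum is 9/2 at row 2 (u2 leaves); pivot element 2.
Pivot on row 2; the Z-row RHS becomes 0 − (-7)·(9/2) = 63/2.

63/2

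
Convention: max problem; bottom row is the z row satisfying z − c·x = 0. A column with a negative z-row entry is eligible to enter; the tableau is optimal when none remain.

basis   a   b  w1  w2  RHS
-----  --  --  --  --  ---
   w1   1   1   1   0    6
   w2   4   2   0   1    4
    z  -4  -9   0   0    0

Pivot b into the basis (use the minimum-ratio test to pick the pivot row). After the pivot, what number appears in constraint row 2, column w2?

1/2

Ratio test on column b — row 1: 6/1 = 6; row 2: 4/2 = 2. Minimum is 2 at row 2 (w2 leaves); pivot element 2.
Divide row 2 by 2; eliminate column b from the other rows.
In the new row 2, the w2 entry is the old entry divided by the pivot: 1/2 = 1/2.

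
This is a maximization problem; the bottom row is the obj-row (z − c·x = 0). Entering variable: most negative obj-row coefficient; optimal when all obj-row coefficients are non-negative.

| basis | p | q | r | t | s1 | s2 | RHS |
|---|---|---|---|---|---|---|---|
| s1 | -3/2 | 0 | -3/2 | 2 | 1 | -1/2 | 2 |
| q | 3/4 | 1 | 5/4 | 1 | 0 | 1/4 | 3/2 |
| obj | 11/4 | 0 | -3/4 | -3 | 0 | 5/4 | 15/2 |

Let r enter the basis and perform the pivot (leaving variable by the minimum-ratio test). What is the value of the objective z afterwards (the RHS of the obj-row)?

42/5

Ratio test on column r — row 1: entry -3/2 ≤ 0; row 2: (3/2)/(5/4) = 6/5. Minimum is 6/5 at row 2 (q leaves); pivot element 5/4.
Pivot on row 2; the obj-row RHS becomes 15/2 − (-3/4)·(6/5) = 42/5.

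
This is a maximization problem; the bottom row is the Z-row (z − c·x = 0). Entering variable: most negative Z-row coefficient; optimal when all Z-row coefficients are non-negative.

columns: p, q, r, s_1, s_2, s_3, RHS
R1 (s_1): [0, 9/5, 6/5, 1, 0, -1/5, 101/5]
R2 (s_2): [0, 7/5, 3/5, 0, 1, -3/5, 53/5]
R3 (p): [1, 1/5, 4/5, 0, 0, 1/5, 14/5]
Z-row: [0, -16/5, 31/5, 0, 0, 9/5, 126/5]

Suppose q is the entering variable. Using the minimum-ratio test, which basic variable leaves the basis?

s_2

Column q entries and ratios — s_1: (101/5)/(9/5) = 101/9; s_2: (53/5)/(7/5) = 53/7; p: (14/5)/(1/5) = 14.
Smallest ratio is 53/7 in the row of s_2, so s_2 leaves.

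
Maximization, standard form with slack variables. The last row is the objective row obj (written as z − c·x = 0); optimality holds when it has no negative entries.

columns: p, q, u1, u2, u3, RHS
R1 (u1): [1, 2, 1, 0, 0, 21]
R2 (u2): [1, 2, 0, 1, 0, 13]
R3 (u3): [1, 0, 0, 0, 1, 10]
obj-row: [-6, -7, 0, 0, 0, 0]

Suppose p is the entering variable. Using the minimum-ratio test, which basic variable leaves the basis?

Column p entries and ratios — u1: 21/1 = 21; u2: 13/1 = 13; u3: 10/1 = 10.
Smallest ratio is 10 in the row of u3, so u3 leaves.

u3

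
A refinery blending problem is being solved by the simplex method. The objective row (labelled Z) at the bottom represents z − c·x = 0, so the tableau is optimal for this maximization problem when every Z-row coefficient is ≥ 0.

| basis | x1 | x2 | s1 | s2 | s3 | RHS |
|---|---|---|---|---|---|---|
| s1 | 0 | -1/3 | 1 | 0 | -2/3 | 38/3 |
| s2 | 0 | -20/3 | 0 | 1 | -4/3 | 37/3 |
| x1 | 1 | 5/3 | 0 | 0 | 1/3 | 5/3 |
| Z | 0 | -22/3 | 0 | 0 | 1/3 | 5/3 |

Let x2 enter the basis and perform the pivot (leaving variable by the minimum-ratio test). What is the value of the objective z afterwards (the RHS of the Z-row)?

Ratio test on column x2 — row 1: entry -1/3 ≤ 0; row 2: entry -20/3 ≤ 0; row 3: (5/3)/(5/3) = 1. Minimum is 1 at row 3 (x1 leaves); pivot element 5/3.
Pivot on row 3; the Z-row RHS becomes 5/3 − (-22/3)·1 = 9.

9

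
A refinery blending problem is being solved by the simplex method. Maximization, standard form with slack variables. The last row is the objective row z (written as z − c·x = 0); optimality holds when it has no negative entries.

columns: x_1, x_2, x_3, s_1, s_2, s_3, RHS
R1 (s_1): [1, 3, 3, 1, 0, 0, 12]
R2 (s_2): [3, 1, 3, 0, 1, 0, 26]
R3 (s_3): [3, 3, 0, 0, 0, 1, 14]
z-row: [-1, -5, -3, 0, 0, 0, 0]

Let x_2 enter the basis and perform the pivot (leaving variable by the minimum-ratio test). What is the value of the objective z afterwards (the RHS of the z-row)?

20

Ratio test on column x_2 — row 1: 12/3 = 4; row 2: 26/1 = 26; row 3: 14/3 = 14/3. Minimum is 4 at row 1 (s_1 leaves); pivot element 3.
Pivot on row 1; the z-row RHS becomes 0 − (-5)·4 = 20.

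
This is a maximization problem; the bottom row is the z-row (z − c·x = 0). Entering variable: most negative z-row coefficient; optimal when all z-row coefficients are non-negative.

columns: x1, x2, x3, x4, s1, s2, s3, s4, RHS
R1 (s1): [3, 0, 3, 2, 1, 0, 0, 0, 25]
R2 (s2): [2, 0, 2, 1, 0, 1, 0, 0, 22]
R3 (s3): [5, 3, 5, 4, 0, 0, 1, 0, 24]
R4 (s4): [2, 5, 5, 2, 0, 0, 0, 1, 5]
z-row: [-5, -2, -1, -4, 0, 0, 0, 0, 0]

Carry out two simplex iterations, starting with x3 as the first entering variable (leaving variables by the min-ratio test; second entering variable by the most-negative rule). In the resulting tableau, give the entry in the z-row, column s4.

5/2

Ratio test on column x3 — row 1: 25/3 = 25/3; row 2: 22/2 = 11; row 3: 24/5 = 24/5; row 4: 5/5 = 1. Minimum is 1 at row 4 (s4 leaves); pivot element 5.
Divide row 4 by 5; eliminate column x3 from the other rows.
Second iteration: most negative z-row entry is -23/5 in column x1, so x1 enters.
Ratio test on column x1 — row 1: 22/(9/5) = 110/9; row 2: 20/(6/5) = 50/3; row 3: 19/3 = 19/3; row 4: 1/(2/5) = 5/2. Minimum is 5/2 at row 4 (x3 leaves); pivot element 2/5.
Divide row 4 by 2/5; eliminate column x1 from the other rows.
After both pivots, the entry at the z-row, column s4 is 5/2.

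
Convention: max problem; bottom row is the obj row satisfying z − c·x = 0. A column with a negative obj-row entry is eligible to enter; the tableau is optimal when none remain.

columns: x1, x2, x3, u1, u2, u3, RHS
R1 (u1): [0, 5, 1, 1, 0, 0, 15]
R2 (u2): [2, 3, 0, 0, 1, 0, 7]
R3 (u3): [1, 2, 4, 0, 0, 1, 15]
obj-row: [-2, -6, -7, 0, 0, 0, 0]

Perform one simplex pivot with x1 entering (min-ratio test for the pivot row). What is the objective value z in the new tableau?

Ratio test on column x1 — row 1: entry 0 ≤ 0; row 2: 7/2 = 7/2; row 3: 15/1 = 15. Minimum is 7/2 at row 2 (u2 leaves); pivot element 2.
Pivot on row 2; the obj-row RHS becomes 0 − (-2)·(7/2) = 7.

7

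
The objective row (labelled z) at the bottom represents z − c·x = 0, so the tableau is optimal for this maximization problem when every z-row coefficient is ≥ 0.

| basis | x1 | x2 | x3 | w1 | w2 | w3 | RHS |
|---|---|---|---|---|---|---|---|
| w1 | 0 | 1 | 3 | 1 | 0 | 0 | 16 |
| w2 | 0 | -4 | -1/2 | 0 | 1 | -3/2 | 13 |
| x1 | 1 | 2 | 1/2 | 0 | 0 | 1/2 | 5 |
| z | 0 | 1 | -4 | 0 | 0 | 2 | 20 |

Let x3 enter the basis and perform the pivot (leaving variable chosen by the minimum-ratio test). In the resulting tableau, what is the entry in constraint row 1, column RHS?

16/3

Ratio test on column x3 — row 1: 16/3 = 16/3; row 2: entry -1/2 ≤ 0; row 3: 5/(1/2) = 10. Minimum is 16/3 at row 1 (w1 leaves); pivot element 3.
Divide row 1 by 3; eliminate column x3 from the other rows.
In the new row 1, the RHS entry is the old entry divided by the pivot: 16/3 = 16/3.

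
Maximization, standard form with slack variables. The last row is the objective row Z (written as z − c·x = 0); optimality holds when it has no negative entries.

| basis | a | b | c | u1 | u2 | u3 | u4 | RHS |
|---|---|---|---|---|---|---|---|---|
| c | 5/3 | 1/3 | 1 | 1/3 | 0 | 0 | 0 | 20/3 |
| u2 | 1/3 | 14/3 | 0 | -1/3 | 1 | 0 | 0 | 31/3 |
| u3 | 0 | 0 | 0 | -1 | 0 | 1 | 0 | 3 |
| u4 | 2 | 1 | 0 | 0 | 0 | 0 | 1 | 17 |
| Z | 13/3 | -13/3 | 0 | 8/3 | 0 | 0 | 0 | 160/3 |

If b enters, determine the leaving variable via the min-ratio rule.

Column b entries and ratios — c: (20/3)/(1/3) = 20; u2: (31/3)/(14/3) = 31/14; u3: 0 ≤ 0, skip; u4: 17/1 = 17.
Smallest ratio is 31/14 in the row of u2, so u2 leaves.

u2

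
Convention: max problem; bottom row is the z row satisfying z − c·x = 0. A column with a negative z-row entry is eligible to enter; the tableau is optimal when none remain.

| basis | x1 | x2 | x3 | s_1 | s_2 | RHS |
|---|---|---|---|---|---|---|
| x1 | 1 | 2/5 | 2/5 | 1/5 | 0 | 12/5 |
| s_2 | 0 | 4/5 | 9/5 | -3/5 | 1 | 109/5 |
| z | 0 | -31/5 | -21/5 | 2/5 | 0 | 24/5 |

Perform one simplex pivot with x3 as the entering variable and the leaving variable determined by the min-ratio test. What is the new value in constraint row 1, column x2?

Ratio test on column x3 — row 1: (12/5)/(2/5) = 6; row 2: (109/5)/(9/5) = 109/9. Minimum is 6 at row 1 (x1 leaves); pivot element 2/5.
Divide row 1 by 2/5; eliminate column x3 from the other rows.
In the new row 1, the x2 entry is the old entry divided by the pivot: (2/5)/(2/5) = 1.

1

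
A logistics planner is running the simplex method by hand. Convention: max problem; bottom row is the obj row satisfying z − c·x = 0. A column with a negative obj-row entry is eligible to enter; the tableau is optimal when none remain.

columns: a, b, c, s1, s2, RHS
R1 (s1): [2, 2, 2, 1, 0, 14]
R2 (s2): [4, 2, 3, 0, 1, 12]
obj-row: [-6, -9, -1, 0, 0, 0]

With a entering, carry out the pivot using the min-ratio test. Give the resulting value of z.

18

Ratio test on column a — row 1: 14/2 = 7; row 2: 12/4 = 3. Minimum is 3 at row 2 (s2 leaves); pivot element 4.
Pivot on row 2; the obj-row RHS becomes 0 − (-6)·3 = 18.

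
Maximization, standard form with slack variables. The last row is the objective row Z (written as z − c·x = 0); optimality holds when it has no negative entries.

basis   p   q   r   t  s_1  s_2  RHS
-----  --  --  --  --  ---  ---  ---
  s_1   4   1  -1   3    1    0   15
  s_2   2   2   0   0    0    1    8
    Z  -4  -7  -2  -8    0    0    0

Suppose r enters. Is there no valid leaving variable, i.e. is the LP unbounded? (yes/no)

Every constraint-row entry in column r is ≤ 0, so increasing r is unbounded.

yes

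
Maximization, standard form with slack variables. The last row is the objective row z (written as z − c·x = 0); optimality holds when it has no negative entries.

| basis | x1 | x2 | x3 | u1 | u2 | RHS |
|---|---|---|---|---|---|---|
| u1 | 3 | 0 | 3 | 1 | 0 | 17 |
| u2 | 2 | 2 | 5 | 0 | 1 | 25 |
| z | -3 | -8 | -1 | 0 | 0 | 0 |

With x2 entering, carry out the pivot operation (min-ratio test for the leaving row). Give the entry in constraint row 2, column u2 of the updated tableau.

1/2

Ratio test on column x2 — row 1: entry 0 ≤ 0; row 2: 25/2 = 25/2. Minimum is 25/2 at row 2 (u2 leaves); pivot element 2.
Divide row 2 by 2; eliminate column x2 from the other rows.
In the new row 2, the u2 entry is the old entry divided by the pivot: 1/2 = 1/2.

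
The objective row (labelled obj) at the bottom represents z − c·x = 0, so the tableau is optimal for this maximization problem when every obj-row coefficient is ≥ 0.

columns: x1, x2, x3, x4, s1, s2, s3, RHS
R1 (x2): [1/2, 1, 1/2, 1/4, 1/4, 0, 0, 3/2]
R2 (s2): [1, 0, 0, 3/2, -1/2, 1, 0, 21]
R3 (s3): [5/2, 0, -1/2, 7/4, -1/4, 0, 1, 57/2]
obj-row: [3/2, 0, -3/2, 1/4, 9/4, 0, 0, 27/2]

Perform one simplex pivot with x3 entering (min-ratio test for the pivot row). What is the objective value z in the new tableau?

Ratio test on column x3 — row 1: (3/2)/(1/2) = 3; row 2: entry 0 ≤ 0; row 3: entry -1/2 ≤ 0. Minimum is 3 at row 1 (x2 leaves); pivot element 1/2.
Pivot on row 1; the obj-row RHS becomes 27/2 − (-3/2)·3 = 18.

18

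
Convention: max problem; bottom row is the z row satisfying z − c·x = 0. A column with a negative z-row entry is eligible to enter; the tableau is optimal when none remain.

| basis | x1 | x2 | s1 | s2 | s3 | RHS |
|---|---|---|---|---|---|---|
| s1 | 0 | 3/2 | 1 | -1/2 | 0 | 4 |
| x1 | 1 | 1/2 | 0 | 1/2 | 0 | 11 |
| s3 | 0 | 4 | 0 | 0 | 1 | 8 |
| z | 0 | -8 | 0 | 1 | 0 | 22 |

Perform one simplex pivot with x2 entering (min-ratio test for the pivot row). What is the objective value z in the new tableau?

38

Ratio test on column x2 — row 1: 4/(3/2) = 8/3; row 2: 11/(1/2) = 22; row 3: 8/4 = 2. Minimum is 2 at row 3 (s3 leaves); pivot element 4.
Pivot on row 3; the z-row RHS becomes 22 − (-8)·2 = 38.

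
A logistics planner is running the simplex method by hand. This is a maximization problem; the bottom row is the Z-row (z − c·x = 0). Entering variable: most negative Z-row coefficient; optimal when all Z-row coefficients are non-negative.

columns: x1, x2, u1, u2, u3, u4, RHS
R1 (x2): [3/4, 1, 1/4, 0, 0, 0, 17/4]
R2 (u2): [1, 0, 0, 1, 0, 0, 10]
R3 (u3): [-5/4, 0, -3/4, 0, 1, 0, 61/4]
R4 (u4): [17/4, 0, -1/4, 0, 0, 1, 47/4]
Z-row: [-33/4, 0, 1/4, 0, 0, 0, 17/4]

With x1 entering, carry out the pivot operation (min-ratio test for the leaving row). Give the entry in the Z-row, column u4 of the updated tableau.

33/17

Ratio test on column x1 — row 1: (17/4)/(3/4) = 17/3; row 2: 10/1 = 10; row 3: entry -5/4 ≤ 0; row 4: (47/4)/(17/4) = 47/17. Minimum is 47/17 at row 4 (u4 leaves); pivot element 17/4.
Divide row 4 by 17/4; eliminate column x1 from the other rows.
Z-row update in column u4: 0 − (-33/4)·(4/17) = 33/17.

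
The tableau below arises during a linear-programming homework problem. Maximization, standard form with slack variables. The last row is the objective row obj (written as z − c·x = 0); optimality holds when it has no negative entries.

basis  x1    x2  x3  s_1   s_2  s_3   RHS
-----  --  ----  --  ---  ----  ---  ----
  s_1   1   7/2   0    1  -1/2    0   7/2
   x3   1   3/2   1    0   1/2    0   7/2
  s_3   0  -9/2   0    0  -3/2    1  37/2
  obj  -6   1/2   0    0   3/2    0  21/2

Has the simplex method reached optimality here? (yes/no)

The obj-row has a negative entry -6 in column x1, so it is not optimal.

no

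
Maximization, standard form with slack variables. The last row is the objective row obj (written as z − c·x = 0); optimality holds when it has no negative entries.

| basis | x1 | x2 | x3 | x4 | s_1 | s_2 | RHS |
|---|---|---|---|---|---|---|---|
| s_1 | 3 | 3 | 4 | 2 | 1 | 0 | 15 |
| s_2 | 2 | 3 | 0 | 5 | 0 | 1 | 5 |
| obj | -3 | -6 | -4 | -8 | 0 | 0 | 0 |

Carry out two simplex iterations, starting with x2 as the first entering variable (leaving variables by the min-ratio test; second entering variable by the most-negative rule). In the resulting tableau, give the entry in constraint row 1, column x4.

Ratio test on column x2 — row 1: 15/3 = 5; row 2: 5/3 = 5/3. Minimum is 5/3 at row 2 (s_2 leaves); pivot element 3.
Divide row 2 by 3; eliminate column x2 from the other rows.
Second iteration: most negative obj-row entry is -4 in column x3, so x3 enters.
Ratio test on column x3 — row 1: 10/4 = 5/2; row 2: entry 0 ≤ 0. Minimum is 5/2 at row 1 (s_1 leaves); pivot element 4.
Divide row 1 by 4; eliminate column x3 from the other rows.
After both pivots, the entry at constraint row 1, column x4 is -3/4.

-3/4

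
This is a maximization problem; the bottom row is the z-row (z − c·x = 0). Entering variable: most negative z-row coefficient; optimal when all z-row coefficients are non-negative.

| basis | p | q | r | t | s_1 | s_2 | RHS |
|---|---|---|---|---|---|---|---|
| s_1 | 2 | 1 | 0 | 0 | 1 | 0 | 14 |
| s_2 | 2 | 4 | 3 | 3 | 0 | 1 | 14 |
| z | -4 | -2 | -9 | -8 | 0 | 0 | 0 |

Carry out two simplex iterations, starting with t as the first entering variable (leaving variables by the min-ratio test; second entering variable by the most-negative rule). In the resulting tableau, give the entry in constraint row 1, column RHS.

14

Ratio test on column t — row 1: entry 0 ≤ 0; row 2: 14/3 = 14/3. Minimum is 14/3 at row 2 (s_2 leaves); pivot element 3.
Divide row 2 by 3; eliminate column t from the other rows.
Second iteration: most negative z-row entry is -1 in column r, so r enters.
Ratio test on column r — row 1: entry 0 ≤ 0; row 2: (14/3)/1 = 14/3. Minimum is 14/3 at row 2 (t leaves); pivot element 1.
Divide row 2 by 1; eliminate column r from the other rows.
After both pivots, the entry at constraint row 1, column RHS is 14.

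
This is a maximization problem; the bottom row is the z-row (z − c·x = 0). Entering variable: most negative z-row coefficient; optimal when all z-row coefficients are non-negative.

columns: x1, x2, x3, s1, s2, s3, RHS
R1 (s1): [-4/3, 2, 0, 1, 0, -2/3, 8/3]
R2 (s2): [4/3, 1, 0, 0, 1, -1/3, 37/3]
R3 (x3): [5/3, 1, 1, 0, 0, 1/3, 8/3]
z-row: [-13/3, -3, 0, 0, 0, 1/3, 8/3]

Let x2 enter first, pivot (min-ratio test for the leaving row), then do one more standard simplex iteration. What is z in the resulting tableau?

Ratio test on column x2 — row 1: (8/3)/2 = 4/3; row 2: (37/3)/1 = 37/3; row 3: (8/3)/1 = 8/3. Minimum is 4/3 at row 1 (s1 leaves); pivot element 2.
Pivot on row 1; the z-row RHS becomes 8/3 − (-3)·(4/3) = 20/3.
Next entering variable (most negative z-row entry -19/3): x1.
Ratio test on column x1 — row 1: entry -2/3 ≤ 0; row 2: 11/2 = 11/2; row 3: (4/3)/(7/3) = 4/7. Minimum is 4/7 at row 3 (x3 leaves); pivot element 7/3.
After the second pivot the z-row RHS is 20/3 − (-19/3)·(4/7) = 72/7.

72/7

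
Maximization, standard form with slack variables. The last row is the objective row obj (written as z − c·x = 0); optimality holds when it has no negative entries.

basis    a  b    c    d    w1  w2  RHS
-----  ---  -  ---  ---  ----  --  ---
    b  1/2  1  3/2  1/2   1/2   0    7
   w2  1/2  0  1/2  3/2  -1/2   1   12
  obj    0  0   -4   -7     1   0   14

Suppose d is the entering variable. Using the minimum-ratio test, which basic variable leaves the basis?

Column d entries and ratios — b: 7/(1/2) = 14; w2: 12/(3/2) = 8.
Smallest ratio is 8 in the row of w2, so w2 leaves.

w2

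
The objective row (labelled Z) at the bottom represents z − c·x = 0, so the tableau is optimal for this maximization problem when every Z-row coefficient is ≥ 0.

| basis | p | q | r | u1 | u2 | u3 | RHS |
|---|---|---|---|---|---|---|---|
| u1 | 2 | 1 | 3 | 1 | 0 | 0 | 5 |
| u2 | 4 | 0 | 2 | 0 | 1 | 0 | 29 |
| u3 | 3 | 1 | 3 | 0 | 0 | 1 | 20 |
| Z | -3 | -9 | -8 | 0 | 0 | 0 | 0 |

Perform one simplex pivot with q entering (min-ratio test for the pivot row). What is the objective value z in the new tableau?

45

Ratio test on column q — row 1: 5/1 = 5; row 2: entry 0 ≤ 0; row 3: 20/1 = 20. Minimum is 5 at row 1 (u1 leaves); pivot element 1.
Pivot on row 1; the Z-row RHS becomes 0 − (-9)·5 = 45.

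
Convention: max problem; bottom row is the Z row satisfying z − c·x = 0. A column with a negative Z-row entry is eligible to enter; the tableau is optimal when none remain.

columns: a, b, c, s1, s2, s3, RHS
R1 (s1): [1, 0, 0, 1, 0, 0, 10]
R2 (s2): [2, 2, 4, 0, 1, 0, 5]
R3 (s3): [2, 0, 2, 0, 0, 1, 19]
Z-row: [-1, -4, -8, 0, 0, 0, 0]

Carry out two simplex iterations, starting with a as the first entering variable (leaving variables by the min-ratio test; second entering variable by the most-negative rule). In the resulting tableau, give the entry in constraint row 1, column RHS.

10

Ratio test on column a — row 1: 10/1 = 10; row 2: 5/2 = 5/2; row 3: 19/2 = 19/2. Minimum is 5/2 at row 2 (s2 leaves); pivot element 2.
Divide row 2 by 2; eliminate column a from the other rows.
Second iteration: most negative Z-row entry is -6 in column c, so c enters.
Ratio test on column c — row 1: entry -2 ≤ 0; row 2: (5/2)/2 = 5/4; row 3: entry -2 ≤ 0. Minimum is 5/4 at row 2 (a leaves); pivot element 2.
Divide row 2 by 2; eliminate column c from the other rows.
After both pivots, the entry at constraint row 1, column RHS is 10.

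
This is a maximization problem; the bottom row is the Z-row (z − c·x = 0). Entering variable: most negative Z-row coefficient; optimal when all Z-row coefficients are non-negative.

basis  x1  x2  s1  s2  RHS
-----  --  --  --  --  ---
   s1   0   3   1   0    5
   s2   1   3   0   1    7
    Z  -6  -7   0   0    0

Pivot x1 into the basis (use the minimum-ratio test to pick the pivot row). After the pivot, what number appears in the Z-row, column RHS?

42

Ratio test on column x1 — row 1: entry 0 ≤ 0; row 2: 7/1 = 7. Minimum is 7 at row 2 (s2 leaves); pivot element 1.
Divide row 2 by 1; eliminate column x1 from the other rows.
Z-row update in column RHS: 0 − (-6)·7 = 42.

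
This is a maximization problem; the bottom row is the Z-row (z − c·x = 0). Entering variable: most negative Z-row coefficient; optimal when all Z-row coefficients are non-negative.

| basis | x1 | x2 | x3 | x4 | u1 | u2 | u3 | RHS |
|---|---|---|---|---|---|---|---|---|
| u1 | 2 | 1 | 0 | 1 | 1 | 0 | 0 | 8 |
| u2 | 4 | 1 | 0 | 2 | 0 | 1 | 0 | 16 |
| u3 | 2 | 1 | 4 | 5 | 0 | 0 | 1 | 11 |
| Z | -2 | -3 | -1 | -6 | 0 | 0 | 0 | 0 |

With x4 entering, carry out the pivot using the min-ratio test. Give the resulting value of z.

66/5

Ratio test on column x4 — row 1: 8/1 = 8; row 2: 16/2 = 8; row 3: 11/5 = 11/5. Minimum is 11/5 at row 3 (u3 leaves); pivot element 5.
Pivot on row 3; the Z-row RHS becomes 0 − (-6)·(11/5) = 66/5.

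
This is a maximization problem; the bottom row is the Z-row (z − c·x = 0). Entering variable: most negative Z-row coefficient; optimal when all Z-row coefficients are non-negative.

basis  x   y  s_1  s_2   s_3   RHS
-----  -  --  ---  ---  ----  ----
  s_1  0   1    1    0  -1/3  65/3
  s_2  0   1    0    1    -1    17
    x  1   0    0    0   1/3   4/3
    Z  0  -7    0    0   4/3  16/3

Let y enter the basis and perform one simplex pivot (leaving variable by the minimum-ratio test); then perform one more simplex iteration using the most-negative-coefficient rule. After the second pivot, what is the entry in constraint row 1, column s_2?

-1

Ratio test on column y — row 1: (65/3)/1 = 65/3; row 2: 17/1 = 17; row 3: entry 0 ≤ 0. Minimum is 17 at row 2 (s_2 leaves); pivot element 1.
Divide row 2 by 1; eliminate column y from the other rows.
Second iteration: most negative Z-row entry is -17/3 in column s_3, so s_3 enters.
Ratio test on column s_3 — row 1: (14/3)/(2/3) = 7; row 2: entry -1 ≤ 0; row 3: (4/3)/(1/3) = 4. Minimum is 4 at row 3 (x leaves); pivot element 1/3.
Divide row 3 by 1/3; eliminate column s_3 from the other rows.
After both pivots, the entry at constraint row 1, column s_2 is -1.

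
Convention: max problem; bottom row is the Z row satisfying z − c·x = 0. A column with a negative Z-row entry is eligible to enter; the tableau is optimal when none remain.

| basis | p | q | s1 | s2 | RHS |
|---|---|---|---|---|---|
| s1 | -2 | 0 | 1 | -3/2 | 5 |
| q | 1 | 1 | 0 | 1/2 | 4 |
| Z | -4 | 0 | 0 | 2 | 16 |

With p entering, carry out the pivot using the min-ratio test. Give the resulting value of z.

32

Ratio test on column p — row 1: entry -2 ≤ 0; row 2: 4/1 = 4. Minimum is 4 at row 2 (q leaves); pivot element 1.
Pivot on row 2; the Z-row RHS becomes 16 − (-4)·4 = 32.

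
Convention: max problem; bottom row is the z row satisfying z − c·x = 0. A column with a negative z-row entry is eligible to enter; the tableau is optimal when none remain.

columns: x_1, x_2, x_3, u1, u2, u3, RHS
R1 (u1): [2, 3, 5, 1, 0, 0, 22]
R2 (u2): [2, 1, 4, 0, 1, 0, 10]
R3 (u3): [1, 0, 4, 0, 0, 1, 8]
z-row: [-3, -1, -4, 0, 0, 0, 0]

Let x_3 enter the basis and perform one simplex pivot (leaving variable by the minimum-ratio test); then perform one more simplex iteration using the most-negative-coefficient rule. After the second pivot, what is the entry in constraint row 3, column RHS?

Ratio test on column x_3 — row 1: 22/5 = 22/5; row 2: 10/4 = 5/2; row 3: 8/4 = 2. Minimum is 2 at row 3 (u3 leaves); pivot element 4.
Divide row 3 by 4; eliminate column x_3 from the other rows.
Second iteration: most negative z-row entry is -2 in column x_1, so x_1 enters.
Ratio test on column x_1 — row 1: 12/(3/4) = 16; row 2: 2/1 = 2; row 3: 2/(1/4) = 8. Minimum is 2 at row 2 (u2 leaves); pivot element 1.
Divide row 2 by 1; eliminate column x_1 from the other rows.
After both pivots, the entry at constraint row 3, column RHS is 3/2.

3/2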